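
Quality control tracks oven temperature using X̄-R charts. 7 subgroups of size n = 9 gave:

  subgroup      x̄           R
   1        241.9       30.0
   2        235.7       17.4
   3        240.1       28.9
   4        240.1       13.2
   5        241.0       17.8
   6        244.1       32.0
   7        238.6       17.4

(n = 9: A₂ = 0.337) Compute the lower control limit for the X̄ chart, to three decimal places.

X̄̄ = (241.9 + 235.7 + 240.1 + 240.1 + 241.0 + 244.1 + 238.6) / 7 = 1681.5000 / 7 = 240.2143
R̄ = (30.0 + 17.4 + 28.9 + 13.2 + 17.8 + 32.0 + 17.4) / 7 = 156.7000 / 7 = 22.3857
LCL = X̄̄ − A₂·R̄ = 240.2143 − 0.337 × 22.3857 = 232.6703

232.670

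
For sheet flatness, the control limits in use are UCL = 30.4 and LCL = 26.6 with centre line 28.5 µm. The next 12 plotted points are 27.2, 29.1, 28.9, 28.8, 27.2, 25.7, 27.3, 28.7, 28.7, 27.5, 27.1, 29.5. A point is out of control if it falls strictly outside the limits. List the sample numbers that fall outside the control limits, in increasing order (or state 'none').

Compare each point to [26.6, 30.4]: sample 6 = 25.7 < LCL.

6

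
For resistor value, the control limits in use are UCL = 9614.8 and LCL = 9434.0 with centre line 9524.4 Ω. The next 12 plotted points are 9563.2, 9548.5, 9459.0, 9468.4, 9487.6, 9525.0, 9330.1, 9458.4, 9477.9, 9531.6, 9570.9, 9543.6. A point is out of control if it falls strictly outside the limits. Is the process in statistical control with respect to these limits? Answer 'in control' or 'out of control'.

Compare each point to [9434.0, 9614.8]: sample 7 = 9330.1 < LCL.

out of control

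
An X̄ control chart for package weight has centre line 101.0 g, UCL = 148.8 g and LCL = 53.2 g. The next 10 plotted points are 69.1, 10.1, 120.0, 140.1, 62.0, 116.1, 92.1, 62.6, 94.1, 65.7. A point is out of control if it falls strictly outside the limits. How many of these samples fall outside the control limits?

1

Compare each point to [53.2, 148.8]: sample 2 = 10.1 < LCL.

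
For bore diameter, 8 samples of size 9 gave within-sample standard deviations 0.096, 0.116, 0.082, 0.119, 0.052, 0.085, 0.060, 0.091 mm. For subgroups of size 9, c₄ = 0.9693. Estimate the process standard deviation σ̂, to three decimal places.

0.090

s̄ = (0.096 + 0.116 + 0.082 + 0.119 + 0.052 + 0.085 + 0.060 + 0.091) / 8 = 0.0876
σ̂ = s̄ / c₄ = 0.0876 / 0.9693 = 0.0904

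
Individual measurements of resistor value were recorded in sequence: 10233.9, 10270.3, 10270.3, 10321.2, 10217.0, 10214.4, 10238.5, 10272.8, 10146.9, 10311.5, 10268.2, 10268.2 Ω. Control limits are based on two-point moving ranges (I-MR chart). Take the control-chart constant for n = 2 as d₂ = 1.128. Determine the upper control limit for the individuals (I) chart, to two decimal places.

X̄ = (10233.9 + 10270.3 + 10270.3 + 10321.2 + 10217.0 + 10214.4 + 10238.5 + 10272.8 + 10146.9 + 10311.5 + 10268.2 + 10268.2) / 12 = 10252.7667
Moving ranges: 36.4, 0.0, 50.9, 104.2, 2.6, 24.1, 34.3, 125.9, 164.6, 43.3, 0.0; M̄R̄ = 586.3000 / 11 = 53.3000
UCL = X̄ + 3·M̄R̄/d₂ = 10252.7667 + 3 × 53.3000 / 1.128 = 10394.5220

10394.52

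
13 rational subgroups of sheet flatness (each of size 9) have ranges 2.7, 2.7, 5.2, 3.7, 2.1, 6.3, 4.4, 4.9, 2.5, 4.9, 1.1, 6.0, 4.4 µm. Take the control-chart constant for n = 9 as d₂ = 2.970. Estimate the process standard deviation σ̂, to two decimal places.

1.32

R̄ = (2.7 + 2.7 + 5.2 + 3.7 + 2.1 + 6.3 + 4.4 + 4.9 + 2.5 + 4.9 + 1.1 + 6.0 + 4.4) / 13 = 3.9154
σ̂ = R̄ / d₂ = 3.9154 / 2.970 = 1.3183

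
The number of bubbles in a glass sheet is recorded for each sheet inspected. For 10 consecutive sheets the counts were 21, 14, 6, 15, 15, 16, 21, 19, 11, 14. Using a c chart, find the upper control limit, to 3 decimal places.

26.896

c̄ = (21 + 14 + 6 + 15 + 15 + 16 + 21 + 19 + 11 + 14) / 10 = 152 / 10 = 15.2000
UCL = c̄ + 3√c̄ = 15.2000 + 3 × √15.2000 = 15.2000 + 3 × 3.8987 = 26.8962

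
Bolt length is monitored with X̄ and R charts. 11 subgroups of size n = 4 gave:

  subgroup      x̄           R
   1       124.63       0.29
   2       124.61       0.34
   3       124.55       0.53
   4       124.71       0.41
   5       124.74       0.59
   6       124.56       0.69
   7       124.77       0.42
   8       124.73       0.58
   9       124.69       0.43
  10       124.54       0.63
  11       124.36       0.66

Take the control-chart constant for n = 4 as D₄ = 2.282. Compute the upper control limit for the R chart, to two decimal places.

1.16

R̄ = (0.29 + 0.34 + 0.53 + 0.41 + 0.59 + 0.69 + 0.42 + 0.58 + 0.43 + 0.63 + 0.66) / 11 = 5.5700 / 11 = 0.5064
UCL_R = D₄·R̄ = 2.282 × 0.5064 = 1.1555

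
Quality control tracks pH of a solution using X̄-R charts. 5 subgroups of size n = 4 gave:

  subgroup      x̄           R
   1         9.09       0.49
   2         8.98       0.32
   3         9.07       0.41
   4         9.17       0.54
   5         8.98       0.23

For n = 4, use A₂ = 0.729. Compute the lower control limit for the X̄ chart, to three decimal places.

8.768

X̄̄ = (9.09 + 8.98 + 9.07 + 9.17 + 8.98) / 5 = 45.2900 / 5 = 9.0580
R̄ = (0.49 + 0.32 + 0.41 + 0.54 + 0.23) / 5 = 1.9900 / 5 = 0.3980
LCL = X̄̄ − A₂·R̄ = 9.0580 − 0.729 × 0.3980 = 8.7679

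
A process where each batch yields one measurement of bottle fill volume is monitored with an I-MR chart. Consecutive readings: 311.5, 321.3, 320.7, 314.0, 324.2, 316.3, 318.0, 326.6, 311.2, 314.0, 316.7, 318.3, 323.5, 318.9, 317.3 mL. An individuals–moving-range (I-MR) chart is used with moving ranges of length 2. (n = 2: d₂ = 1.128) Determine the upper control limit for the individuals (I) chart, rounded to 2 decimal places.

333.25

X̄ = (311.5 + 321.3 + 320.7 + 314.0 + 324.2 + 316.3 + 318.0 + 326.6 + 311.2 + 314.0 + 316.7 + 318.3 + 323.5 + 318.9 + 317.3) / 15 = 318.1667
Moving ranges: 9.8, 0.6, 6.7, 10.2, 7.9, 1.7, 8.6, 15.4, 2.8, 2.7, 1.6, 5.2, 4.6, 1.6; M̄R̄ = 79.4000 / 14 = 5.6714
UCL = X̄ + 3·M̄R̄/d₂ = 318.1667 + 3 × 5.6714 / 1.128 = 333.2503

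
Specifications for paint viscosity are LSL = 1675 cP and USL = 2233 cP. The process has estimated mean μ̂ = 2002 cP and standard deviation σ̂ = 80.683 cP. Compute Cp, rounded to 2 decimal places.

1.15

Cp = (USL − LSL) / (6σ̂) = (2233 − 1675) / (6 × 80.683) = 558.0000 / 484.0980 = 1.1527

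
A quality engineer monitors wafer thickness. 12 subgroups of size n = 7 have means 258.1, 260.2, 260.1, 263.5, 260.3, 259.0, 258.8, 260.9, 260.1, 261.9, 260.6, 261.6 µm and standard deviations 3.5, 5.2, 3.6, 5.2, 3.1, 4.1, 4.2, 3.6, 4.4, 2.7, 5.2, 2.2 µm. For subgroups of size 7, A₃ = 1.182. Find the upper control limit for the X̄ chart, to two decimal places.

X̄̄ = (258.1 + 260.2 + 260.1 + 263.5 + 260.3 + 259.0 + 258.8 + 260.9 + 260.1 + 261.9 + 260.6 + 261.6) / 12 = 260.4250
s̄ = (3.5 + 5.2 + 3.6 + 5.2 + 3.1 + 4.1 + 4.2 + 3.6 + 4.4 + 2.7 + 5.2 + 2.2) / 12 = 3.9167
UCL = X̄̄ + A₃·s̄ = 260.4250 + 1.182 × 3.9167 = 265.0545

265.05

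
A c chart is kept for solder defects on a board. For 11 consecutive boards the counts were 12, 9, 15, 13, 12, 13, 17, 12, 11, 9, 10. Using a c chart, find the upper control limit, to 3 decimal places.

22.523

c̄ = (12 + 9 + 15 + 13 + 12 + 13 + 17 + 12 + 11 + 9 + 10) / 11 = 133 / 11 = 12.0909
UCL = c̄ + 3√c̄ = 12.0909 + 3 × √12.0909 = 12.0909 + 3 × 3.4772 = 22.5225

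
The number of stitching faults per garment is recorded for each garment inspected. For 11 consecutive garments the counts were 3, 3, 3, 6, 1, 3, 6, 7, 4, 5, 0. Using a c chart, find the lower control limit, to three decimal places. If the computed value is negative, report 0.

0.000

c̄ = (3 + 3 + 3 + 6 + 1 + 3 + 6 + 7 + 4 + 5 + 0) / 11 = 41 / 11 = 3.7273
LCL = c̄ − 3√c̄ = 3.7273 − 3 × 1.9306 = -2.0646 → 0 (cannot be negative)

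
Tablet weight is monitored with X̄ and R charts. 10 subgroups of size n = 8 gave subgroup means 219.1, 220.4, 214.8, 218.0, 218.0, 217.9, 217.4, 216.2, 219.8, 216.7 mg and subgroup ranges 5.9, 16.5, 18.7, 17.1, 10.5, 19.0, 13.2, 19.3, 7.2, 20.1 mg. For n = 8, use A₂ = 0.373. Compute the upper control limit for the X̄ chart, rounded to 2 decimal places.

223.33

X̄̄ = (219.1 + 220.4 + 214.8 + 218.0 + 218.0 + 217.9 + 217.4 + 216.2 + 219.8 + 216.7) / 10 = 2178.3000 / 10 = 217.8300
R̄ = (5.9 + 16.5 + 18.7 + 17.1 + 10.5 + 19.0 + 13.2 + 19.3 + 7.2 + 20.1) / 10 = 147.5000 / 10 = 14.7500
UCL = X̄̄ + A₂·R̄ = 217.8300 + 0.373 × 14.7500 = 223.3317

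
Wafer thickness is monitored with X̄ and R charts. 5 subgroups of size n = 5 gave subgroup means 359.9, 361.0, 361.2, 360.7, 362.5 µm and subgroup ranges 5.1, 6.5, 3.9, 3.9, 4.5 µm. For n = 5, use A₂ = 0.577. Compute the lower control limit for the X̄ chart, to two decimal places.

358.30

X̄̄ = (359.9 + 361.0 + 361.2 + 360.7 + 362.5) / 5 = 1805.3000 / 5 = 361.0600
R̄ = (5.1 + 6.5 + 3.9 + 3.9 + 4.5) / 5 = 23.9000 / 5 = 4.7800
LCL = X̄̄ − A₂·R̄ = 361.0600 − 0.577 × 4.7800 = 358.3019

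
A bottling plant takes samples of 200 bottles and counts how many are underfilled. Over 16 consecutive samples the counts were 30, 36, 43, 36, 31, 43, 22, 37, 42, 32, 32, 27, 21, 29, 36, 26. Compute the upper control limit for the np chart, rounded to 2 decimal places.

48.38

p̄ = Σdᵢ / (k·n) = 523 / (16 × 200) = 0.16344
UCL = np̄ + 3·√(np̄(1−p̄)) = 32.6875 + 3 × √(32.6875×0.83656) = 32.6875 + 3 × 5.2293 = 48.3753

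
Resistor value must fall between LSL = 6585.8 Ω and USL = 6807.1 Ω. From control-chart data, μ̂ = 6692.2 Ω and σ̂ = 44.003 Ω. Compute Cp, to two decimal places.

0.84

Cp = (USL − LSL) / (6σ̂) = (6807.1 − 6585.8) / (6 × 44.003) = 221.3000 / 264.0180 = 0.8382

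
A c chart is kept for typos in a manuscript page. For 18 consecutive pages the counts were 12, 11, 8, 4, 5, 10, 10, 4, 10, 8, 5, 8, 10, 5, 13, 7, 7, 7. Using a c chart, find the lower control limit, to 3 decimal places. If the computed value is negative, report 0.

0.000

c̄ = (12 + 11 + 8 + 4 + 5 + 10 + 10 + 4 + 10 + 8 + 5 + 8 + 10 + 5 + 13 + 7 + 7 + 7) / 18 = 144 / 18 = 8.0000
LCL = c̄ − 3√c̄ = 8.0000 − 3 × 2.8284 = -0.4853 → 0 (cannot be negative)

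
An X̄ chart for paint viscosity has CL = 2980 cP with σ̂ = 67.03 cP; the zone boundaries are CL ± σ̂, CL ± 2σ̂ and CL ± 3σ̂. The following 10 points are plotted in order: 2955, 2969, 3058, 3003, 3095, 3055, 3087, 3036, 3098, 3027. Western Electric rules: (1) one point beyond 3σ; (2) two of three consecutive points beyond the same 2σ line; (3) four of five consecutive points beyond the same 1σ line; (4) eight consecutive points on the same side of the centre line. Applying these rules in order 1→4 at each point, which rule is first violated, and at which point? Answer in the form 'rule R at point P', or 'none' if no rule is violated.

rule 3 at point 7

Zone of each point (C = within 1σ̂, B = 1σ̂–2σ̂, A = 2σ̂–3σ̂, * = beyond 3σ̂; sign = side of CL): 1:-C, 2:-C, 3:+B, 4:+C, 5:+B, 6:+B, 7:+B, 8:+C, 9:+B, 10:+C
Rule 3 (four of five consecutive points beyond the same 1σ limit) is satisfied at point 7.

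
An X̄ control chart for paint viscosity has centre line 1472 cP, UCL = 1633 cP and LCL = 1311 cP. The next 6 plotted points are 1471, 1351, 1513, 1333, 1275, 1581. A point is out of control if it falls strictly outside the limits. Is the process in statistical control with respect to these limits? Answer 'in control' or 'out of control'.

Compare each point to [1311, 1633]: sample 5 = 1275 < LCL.

out of control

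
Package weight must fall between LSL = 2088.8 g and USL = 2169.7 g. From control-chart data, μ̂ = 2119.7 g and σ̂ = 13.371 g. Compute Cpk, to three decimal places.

0.770

Cpu = (USL − μ̂) / (3σ̂) = (2169.7 − 2119.7) / (3 × 13.371) = 1.2465; Cpl = (μ̂ − LSL) / (3σ̂) = (2119.7 − 2088.8) / (3 × 13.371) = 0.7703; Cpk = min(Cpu, Cpl) = 0.7703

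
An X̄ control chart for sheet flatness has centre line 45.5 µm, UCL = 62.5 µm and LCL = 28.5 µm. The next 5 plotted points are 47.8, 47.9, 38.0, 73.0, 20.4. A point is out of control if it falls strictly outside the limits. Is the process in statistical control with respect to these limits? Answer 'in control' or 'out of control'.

out of control

Compare each point to [28.5, 62.5]: sample 4 = 73.0 > UCL; sample 5 = 20.4 < LCL.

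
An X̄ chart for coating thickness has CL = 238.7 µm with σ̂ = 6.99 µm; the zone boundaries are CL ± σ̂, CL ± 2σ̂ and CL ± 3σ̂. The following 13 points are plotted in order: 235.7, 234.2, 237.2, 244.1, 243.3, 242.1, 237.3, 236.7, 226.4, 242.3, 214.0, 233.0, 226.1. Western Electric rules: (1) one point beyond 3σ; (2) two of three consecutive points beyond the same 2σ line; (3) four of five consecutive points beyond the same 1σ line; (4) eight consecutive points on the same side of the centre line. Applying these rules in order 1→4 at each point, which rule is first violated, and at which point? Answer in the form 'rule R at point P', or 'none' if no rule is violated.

Zone of each point (C = within 1σ̂, B = 1σ̂–2σ̂, A = 2σ̂–3σ̂, * = beyond 3σ̂; sign = side of CL): 1:-C, 2:-C, 3:-C, 4:+C, 5:+C, 6:+C, 7:-C, 8:-C, 9:-B, 10:+C, 11:-*, 12:-C, 13:-B
Rule 1 (one point beyond the 3σ limits) is satisfied at point 11.

rule 1 at point 11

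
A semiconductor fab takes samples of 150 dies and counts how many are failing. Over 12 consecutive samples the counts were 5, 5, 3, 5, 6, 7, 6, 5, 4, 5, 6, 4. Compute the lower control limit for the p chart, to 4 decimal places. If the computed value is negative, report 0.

p̄ = Σdᵢ / (k·n) = 61 / (12 × 150) = 0.03389
LCL = p̄ − 3·√(p̄(1−p̄)/n) = 0.03389 − 3 × 0.01477 = -0.01043 → 0 (negative, so LCL = 0)

0.0000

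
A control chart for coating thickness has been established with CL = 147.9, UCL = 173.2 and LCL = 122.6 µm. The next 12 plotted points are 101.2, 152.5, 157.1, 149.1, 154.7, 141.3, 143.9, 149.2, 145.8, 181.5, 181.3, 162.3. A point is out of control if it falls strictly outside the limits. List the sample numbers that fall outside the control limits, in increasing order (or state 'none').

1, 10, 11

Compare each point to [122.6, 173.2]: sample 1 = 101.2 < LCL; sample 10 = 181.5 > UCL; sample 11 = 181.3 > UCL.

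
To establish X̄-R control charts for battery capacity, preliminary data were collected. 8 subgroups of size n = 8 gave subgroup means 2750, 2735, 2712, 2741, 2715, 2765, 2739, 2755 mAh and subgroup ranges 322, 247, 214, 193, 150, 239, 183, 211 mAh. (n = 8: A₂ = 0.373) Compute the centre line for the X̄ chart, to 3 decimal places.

2739.000

X̄̄ = (2750 + 2735 + 2712 + 2741 + 2715 + 2765 + 2739 + 2755) / 8 = 21912.0000 / 8 = 2739.0000
CL = X̄̄ = 2739.0000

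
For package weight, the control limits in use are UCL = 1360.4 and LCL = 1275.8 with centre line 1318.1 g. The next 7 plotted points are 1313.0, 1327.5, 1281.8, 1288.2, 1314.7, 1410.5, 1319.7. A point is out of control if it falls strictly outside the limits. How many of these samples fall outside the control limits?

1

Compare each point to [1275.8, 1360.4]: sample 6 = 1410.5 > UCL.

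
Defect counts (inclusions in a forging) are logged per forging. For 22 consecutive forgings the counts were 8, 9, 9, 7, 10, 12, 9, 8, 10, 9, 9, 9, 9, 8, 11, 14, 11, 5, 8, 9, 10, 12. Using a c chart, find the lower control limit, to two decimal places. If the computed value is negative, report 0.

c̄ = (8 + 9 + 9 + 7 + 10 + 12 + 9 + 8 + 10 + 9 + 9 + 9 + 9 + 8 + 11 + 14 + 11 + 5 + 8 + 9 + 10 + 12) / 22 = 206 / 22 = 9.3636
LCL = c̄ − 3√c̄ = 9.3636 − 3 × 3.0600 = 0.1836

0.18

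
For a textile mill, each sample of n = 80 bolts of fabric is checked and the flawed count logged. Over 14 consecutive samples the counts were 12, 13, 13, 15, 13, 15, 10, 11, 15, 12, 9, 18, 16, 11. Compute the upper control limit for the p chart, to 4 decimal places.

0.2874

p̄ = Σdᵢ / (k·n) = 183 / (14 × 80) = 0.16339
UCL = p̄ + 3·√(p̄(1−p̄)/n) = 0.16339 + 3 × √(0.16339×0.83661/80) = 0.16339 + 3 × 0.04134 = 0.28740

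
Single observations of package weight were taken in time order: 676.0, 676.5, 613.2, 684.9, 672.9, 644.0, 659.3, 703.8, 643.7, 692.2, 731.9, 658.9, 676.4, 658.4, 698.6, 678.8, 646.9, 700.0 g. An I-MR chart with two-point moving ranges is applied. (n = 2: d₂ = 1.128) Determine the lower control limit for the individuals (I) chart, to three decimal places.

573.321

X̄ = (676.0 + 676.5 + 613.2 + 684.9 + 672.9 + 644.0 + 659.3 + 703.8 + 643.7 + 692.2 + 731.9 + 658.9 + 676.4 + 658.4 + 698.6 + 678.8 + 646.9 + 700.0) / 18 = 673.1333
Moving ranges: 0.5, 63.3, 71.7, 12.0, 28.9, 15.3, 44.5, 60.1, 48.5, 39.7, 73.0, 17.5, 18.0, 40.2, 19.8, 31.9, 53.1; M̄R̄ = 638.0000 / 17 = 37.5294
LCL = X̄ − 3·M̄R̄/d₂ = 673.1333 − 3 × 37.5294 / 1.128 = 573.3211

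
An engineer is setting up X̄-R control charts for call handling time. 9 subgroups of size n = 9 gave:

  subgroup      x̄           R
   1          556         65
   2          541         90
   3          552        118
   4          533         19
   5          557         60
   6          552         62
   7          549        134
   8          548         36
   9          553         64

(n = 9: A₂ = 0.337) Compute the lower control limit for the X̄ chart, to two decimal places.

524.74

X̄̄ = (556 + 541 + 552 + 533 + 557 + 552 + 549 + 548 + 553) / 9 = 4941.0000 / 9 = 549.0000
R̄ = (65 + 90 + 118 + 19 + 60 + 62 + 134 + 36 + 64) / 9 = 648.0000 / 9 = 72.0000
LCL = X̄̄ − A₂·R̄ = 549.0000 − 0.337 × 72.0000 = 524.7360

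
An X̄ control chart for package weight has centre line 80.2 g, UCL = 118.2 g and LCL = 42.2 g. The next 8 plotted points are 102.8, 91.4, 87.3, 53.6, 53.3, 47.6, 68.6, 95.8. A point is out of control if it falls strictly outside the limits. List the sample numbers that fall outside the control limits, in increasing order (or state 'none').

none

All 8 points lie within [42.2, 118.2].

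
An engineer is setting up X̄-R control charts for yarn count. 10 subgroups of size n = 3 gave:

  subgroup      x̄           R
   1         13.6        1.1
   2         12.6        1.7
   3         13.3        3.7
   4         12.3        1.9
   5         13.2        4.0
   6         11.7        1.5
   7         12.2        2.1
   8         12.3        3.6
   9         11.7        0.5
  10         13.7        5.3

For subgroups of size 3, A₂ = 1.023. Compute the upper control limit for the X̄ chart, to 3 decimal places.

X̄̄ = (13.6 + 12.6 + 13.3 + 12.3 + 13.2 + 11.7 + 12.2 + 12.3 + 11.7 + 13.7) / 10 = 126.6000 / 10 = 12.6600
R̄ = (1.1 + 1.7 + 3.7 + 1.9 + 4.0 + 1.5 + 2.1 + 3.6 + 0.5 + 5.3) / 10 = 25.4000 / 10 = 2.5400
UCL = X̄̄ + A₂·R̄ = 12.6600 + 1.023 × 2.5400 = 15.2584

15.258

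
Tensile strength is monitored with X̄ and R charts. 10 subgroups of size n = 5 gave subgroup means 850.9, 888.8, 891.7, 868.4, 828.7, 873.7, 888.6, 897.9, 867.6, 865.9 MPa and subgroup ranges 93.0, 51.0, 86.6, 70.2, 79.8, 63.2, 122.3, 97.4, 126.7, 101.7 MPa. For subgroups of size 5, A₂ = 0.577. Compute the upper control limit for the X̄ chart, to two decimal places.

923.68

X̄̄ = (850.9 + 888.8 + 891.7 + 868.4 + 828.7 + 873.7 + 888.6 + 897.9 + 867.6 + 865.9) / 10 = 8722.2000 / 10 = 872.2200
R̄ = (93.0 + 51.0 + 86.6 + 70.2 + 79.8 + 63.2 + 122.3 + 97.4 + 126.7 + 101.7) / 10 = 891.9000 / 10 = 89.1900
UCL = X̄̄ + A₂·R̄ = 872.2200 + 0.577 × 89.1900 = 923.6826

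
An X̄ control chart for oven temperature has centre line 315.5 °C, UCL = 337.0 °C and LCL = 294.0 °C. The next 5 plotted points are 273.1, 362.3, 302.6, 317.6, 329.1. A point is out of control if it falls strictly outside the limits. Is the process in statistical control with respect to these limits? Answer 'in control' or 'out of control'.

out of control

Compare each point to [294.0, 337.0]: sample 1 = 273.1 < LCL; sample 2 = 362.3 > UCL.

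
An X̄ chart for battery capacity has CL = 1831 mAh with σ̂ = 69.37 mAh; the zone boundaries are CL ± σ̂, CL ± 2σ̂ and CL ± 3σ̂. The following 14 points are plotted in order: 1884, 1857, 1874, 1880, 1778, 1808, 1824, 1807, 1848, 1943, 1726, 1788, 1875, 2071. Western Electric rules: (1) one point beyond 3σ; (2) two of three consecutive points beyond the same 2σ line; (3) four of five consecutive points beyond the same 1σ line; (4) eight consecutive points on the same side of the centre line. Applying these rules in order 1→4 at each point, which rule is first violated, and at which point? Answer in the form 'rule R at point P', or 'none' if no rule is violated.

rule 1 at point 14

Zone of each point (C = within 1σ̂, B = 1σ̂–2σ̂, A = 2σ̂–3σ̂, * = beyond 3σ̂; sign = side of CL): 1:+C, 2:+C, 3:+C, 4:+C, 5:-C, 6:-C, 7:-C, 8:-C, 9:+C, 10:+B, 11:-B, 12:-C, 13:+C, 14:+*
Rule 1 (one point beyond the 3σ limits) is satisfied at point 14.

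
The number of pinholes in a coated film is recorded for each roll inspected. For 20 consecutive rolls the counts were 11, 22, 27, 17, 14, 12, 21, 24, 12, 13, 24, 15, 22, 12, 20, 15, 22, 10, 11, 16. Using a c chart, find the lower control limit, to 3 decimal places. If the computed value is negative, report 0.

c̄ = (11 + 22 + 27 + 17 + 14 + 12 + 21 + 24 + 12 + 13 + 24 + 15 + 22 + 12 + 20 + 15 + 22 + 10 + 11 + 16) / 20 = 340 / 20 = 17.0000
LCL = c̄ − 3√c̄ = 17.0000 − 3 × 4.1231 = 4.6307

4.631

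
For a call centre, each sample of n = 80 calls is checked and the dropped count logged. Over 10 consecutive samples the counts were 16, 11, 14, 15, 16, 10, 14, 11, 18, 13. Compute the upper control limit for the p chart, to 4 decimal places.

0.2992

p̄ = Σdᵢ / (k·n) = 138 / (10 × 80) = 0.17250
UCL = p̄ + 3·√(p̄(1−p̄)/n) = 0.17250 + 3 × √(0.17250×0.82750/80) = 0.17250 + 3 × 0.04224 = 0.29922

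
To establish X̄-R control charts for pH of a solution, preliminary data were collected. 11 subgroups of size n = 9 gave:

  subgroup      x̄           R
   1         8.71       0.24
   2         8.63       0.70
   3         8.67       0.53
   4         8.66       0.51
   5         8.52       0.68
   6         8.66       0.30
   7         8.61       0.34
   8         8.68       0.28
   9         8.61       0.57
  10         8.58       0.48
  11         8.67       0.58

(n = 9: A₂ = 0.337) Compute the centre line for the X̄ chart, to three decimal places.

8.636

X̄̄ = (8.71 + 8.63 + 8.67 + 8.66 + 8.52 + 8.66 + 8.61 + 8.68 + 8.61 + 8.58 + 8.67) / 11 = 95.0000 / 11 = 8.6364
CL = X̄̄ = 8.6364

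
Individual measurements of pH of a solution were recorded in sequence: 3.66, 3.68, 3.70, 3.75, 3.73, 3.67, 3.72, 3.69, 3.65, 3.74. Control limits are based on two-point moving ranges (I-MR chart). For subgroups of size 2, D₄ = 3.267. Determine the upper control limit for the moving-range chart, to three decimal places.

0.138

Moving ranges: 0.02, 0.02, 0.05, 0.02, 0.06, 0.05, 0.03, 0.04, 0.09; M̄R̄ = 0.3800 / 9 = 0.0422
UCL_MR = D₄·M̄R̄ = 3.267 × 0.0422 = 0.1379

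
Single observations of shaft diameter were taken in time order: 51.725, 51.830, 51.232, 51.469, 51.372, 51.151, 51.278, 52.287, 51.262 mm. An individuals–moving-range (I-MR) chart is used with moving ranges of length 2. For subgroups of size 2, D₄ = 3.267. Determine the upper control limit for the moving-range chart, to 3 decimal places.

1.396

Moving ranges: 0.105, 0.598, 0.237, 0.097, 0.221, 0.127, 1.009, 1.025; M̄R̄ = 3.4190 / 8 = 0.4274
UCL_MR = D₄·M̄R̄ = 3.267 × 0.4274 = 1.3962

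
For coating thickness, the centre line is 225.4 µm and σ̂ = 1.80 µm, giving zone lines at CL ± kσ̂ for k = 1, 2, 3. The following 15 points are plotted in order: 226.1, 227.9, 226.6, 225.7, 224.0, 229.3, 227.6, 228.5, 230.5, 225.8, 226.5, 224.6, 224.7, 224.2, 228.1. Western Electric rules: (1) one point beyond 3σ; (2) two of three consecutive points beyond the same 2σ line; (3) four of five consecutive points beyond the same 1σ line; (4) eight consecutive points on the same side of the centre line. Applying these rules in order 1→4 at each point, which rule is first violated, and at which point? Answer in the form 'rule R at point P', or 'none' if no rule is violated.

rule 3 at point 9

Zone of each point (C = within 1σ̂, B = 1σ̂–2σ̂, A = 2σ̂–3σ̂, * = beyond 3σ̂; sign = side of CL): 1:+C, 2:+B, 3:+C, 4:+C, 5:-C, 6:+A, 7:+B, 8:+B, 9:+A, 10:+C, 11:+C, 12:-C, 13:-C, 14:-C, 15:+B
Rule 3 (four of five consecutive points beyond the same 1σ limit) is satisfied at point 9.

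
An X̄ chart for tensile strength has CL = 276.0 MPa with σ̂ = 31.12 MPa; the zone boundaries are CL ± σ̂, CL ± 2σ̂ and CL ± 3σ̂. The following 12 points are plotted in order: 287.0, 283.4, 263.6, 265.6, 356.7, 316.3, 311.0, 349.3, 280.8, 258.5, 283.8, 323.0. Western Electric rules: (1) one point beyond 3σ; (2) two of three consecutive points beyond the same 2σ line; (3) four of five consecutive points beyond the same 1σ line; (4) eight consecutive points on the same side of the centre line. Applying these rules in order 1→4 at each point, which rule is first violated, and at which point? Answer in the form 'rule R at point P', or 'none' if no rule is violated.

Zone of each point (C = within 1σ̂, B = 1σ̂–2σ̂, A = 2σ̂–3σ̂, * = beyond 3σ̂; sign = side of CL): 1:+C, 2:+C, 3:-C, 4:-C, 5:+A, 6:+B, 7:+B, 8:+A, 9:+C, 10:-C, 11:+C, 12:+B
Rule 3 (four of five consecutive points beyond the same 1σ limit) is satisfied at point 8.

rule 3 at point 8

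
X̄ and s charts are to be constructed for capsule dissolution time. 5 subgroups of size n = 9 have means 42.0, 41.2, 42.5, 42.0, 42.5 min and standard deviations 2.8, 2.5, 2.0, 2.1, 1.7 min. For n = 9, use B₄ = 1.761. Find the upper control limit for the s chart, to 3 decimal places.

s̄ = (2.8 + 2.5 + 2.0 + 2.1 + 1.7) / 5 = 2.2200
UCL_s = B₄·s̄ = 1.761 × 2.2200 = 3.9094

3.909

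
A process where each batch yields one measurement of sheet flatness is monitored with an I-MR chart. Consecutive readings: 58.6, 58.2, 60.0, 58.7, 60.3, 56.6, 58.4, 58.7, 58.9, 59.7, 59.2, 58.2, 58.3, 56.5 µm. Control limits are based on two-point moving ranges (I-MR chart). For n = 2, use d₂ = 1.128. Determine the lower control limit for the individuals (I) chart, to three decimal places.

55.463

X̄ = (58.6 + 58.2 + 60.0 + 58.7 + 60.3 + 56.6 + 58.4 + 58.7 + 58.9 + 59.7 + 59.2 + 58.2 + 58.3 + 56.5) / 14 = 58.5929
Moving ranges: 0.4, 1.8, 1.3, 1.6, 3.7, 1.8, 0.3, 0.2, 0.8, 0.5, 1.0, 0.1, 1.8; M̄R̄ = 15.3000 / 13 = 1.1769
LCL = X̄ − 3·M̄R̄/d₂ = 58.5929 − 3 × 1.1769 / 1.128 = 55.4627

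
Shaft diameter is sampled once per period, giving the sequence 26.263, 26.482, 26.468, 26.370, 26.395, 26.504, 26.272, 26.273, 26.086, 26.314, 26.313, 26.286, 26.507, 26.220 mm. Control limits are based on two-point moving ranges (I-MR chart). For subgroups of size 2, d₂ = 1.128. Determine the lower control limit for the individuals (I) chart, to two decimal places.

X̄ = (26.263 + 26.482 + 26.468 + 26.370 + 26.395 + 26.504 + 26.272 + 26.273 + 26.086 + 26.314 + 26.313 + 26.286 + 26.507 + 26.220) / 14 = 26.3395
Moving ranges: 0.219, 0.014, 0.098, 0.025, 0.109, 0.232, 0.001, 0.187, 0.228, 0.001, 0.027, 0.221, 0.287; M̄R̄ = 1.6490 / 13 = 0.1268
LCL = X̄ − 3·M̄R̄/d₂ = 26.3395 − 3 × 0.1268 / 1.128 = 26.0021

26.00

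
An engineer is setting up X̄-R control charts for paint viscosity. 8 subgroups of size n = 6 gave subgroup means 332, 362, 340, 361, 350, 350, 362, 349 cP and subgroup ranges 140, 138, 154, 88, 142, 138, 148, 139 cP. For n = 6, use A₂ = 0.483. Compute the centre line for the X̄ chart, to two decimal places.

350.75

X̄̄ = (332 + 362 + 340 + 361 + 350 + 350 + 362 + 349) / 8 = 2806.0000 / 8 = 350.7500
CL = X̄̄ = 350.7500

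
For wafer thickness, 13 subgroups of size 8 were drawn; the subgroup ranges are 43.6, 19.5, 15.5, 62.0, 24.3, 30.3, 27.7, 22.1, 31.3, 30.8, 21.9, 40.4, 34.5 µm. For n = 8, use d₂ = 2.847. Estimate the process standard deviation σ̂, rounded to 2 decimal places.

10.91

R̄ = (43.6 + 19.5 + 15.5 + 62.0 + 24.3 + 30.3 + 27.7 + 22.1 + 31.3 + 30.8 + 21.9 + 40.4 + 34.5) / 13 = 31.0692
σ̂ = R̄ / d₂ = 31.0692 / 2.847 = 10.9130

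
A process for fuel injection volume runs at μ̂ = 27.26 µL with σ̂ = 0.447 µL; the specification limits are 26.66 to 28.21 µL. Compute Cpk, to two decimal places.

Cpu = (USL − μ̂) / (3σ̂) = (28.21 − 27.26) / (3 × 0.447) = 0.7084; Cpl = (μ̂ − LSL) / (3σ̂) = (27.26 − 26.66) / (3 × 0.447) = 0.4474; Cpk = min(Cpu, Cpl) = 0.4474

0.45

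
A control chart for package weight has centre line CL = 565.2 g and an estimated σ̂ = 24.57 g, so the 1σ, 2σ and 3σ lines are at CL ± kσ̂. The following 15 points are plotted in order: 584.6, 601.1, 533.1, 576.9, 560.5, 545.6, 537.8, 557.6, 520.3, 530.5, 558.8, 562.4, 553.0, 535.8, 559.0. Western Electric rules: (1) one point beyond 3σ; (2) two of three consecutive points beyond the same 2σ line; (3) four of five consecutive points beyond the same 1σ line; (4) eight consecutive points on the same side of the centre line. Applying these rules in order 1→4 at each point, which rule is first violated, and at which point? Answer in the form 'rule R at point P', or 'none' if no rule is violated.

rule 4 at point 12

Zone of each point (C = within 1σ̂, B = 1σ̂–2σ̂, A = 2σ̂–3σ̂, * = beyond 3σ̂; sign = side of CL): 1:+C, 2:+B, 3:-B, 4:+C, 5:-C, 6:-C, 7:-B, 8:-C, 9:-B, 10:-B, 11:-C, 12:-C, 13:-C, 14:-B, 15:-C
Rule 4 (eight consecutive points on the same side of the centre line) is satisfied at point 12.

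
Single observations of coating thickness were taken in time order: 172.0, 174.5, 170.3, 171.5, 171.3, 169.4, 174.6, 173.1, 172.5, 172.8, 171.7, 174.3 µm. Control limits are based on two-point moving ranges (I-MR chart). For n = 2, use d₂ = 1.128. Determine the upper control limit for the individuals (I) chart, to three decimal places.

177.483

X̄ = (172.0 + 174.5 + 170.3 + 171.5 + 171.3 + 169.4 + 174.6 + 173.1 + 172.5 + 172.8 + 171.7 + 174.3) / 12 = 172.3333
Moving ranges: 2.5, 4.2, 1.2, 0.2, 1.9, 5.2, 1.5, 0.6, 0.3, 1.1, 2.6; M̄R̄ = 21.3000 / 11 = 1.9364
UCL = X̄ + 3·M̄R̄/d₂ = 172.3333 + 3 × 1.9364 / 1.128 = 177.4832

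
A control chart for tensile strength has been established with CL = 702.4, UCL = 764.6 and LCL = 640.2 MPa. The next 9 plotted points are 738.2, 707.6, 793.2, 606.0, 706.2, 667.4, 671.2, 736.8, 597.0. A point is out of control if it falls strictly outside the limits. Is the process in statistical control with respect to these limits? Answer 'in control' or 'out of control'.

Compare each point to [640.2, 764.6]: sample 3 = 793.2 > UCL; sample 4 = 606.0 < LCL; sample 9 = 597.0 < LCL.

out of control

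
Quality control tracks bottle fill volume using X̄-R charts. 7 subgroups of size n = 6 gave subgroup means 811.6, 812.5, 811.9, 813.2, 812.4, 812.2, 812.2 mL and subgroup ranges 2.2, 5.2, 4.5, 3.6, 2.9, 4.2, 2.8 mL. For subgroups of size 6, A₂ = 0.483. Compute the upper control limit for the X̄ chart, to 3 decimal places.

814.038

X̄̄ = (811.6 + 812.5 + 811.9 + 813.2 + 812.4 + 812.2 + 812.2) / 7 = 5686.0000 / 7 = 812.2857
R̄ = (2.2 + 5.2 + 4.5 + 3.6 + 2.9 + 4.2 + 2.8) / 7 = 25.4000 / 7 = 3.6286
UCL = X̄̄ + A₂·R̄ = 812.2857 + 0.483 × 3.6286 = 814.0383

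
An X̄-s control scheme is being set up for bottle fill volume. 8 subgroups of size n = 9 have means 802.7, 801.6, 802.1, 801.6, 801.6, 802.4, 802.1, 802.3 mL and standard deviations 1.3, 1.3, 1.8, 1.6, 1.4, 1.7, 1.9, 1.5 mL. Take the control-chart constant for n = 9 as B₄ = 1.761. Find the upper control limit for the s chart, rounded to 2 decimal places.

2.75

s̄ = (1.3 + 1.3 + 1.8 + 1.6 + 1.4 + 1.7 + 1.9 + 1.5) / 8 = 1.5625
UCL_s = B₄·s̄ = 1.761 × 1.5625 = 2.7516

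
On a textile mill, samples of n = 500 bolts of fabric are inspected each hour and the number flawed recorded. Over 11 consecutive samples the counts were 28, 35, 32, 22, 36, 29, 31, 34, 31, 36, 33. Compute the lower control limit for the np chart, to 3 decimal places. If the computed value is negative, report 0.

p̄ = Σdᵢ / (k·n) = 347 / (11 × 500) = 0.06309
LCL = np̄ − 3·√(np̄(1−p̄)) = 31.5455 − 3 × 5.4365 = 15.2360

15.236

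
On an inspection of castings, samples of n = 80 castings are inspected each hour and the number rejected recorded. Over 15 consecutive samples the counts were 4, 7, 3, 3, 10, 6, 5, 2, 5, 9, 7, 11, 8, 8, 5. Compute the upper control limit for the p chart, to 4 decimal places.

0.1672

p̄ = Σdᵢ / (k·n) = 93 / (15 × 80) = 0.07750
UCL = p̄ + 3·√(p̄(1−p̄)/n) = 0.07750 + 3 × √(0.07750×0.92250/80) = 0.07750 + 3 × 0.02989 = 0.16718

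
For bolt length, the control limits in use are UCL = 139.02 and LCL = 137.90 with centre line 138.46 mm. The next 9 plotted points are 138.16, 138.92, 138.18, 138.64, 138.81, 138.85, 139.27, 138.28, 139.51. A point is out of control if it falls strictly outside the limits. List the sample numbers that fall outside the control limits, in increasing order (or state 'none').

7, 9

Compare each point to [137.90, 139.02]: sample 7 = 139.27 > UCL; sample 9 = 139.51 > UCL.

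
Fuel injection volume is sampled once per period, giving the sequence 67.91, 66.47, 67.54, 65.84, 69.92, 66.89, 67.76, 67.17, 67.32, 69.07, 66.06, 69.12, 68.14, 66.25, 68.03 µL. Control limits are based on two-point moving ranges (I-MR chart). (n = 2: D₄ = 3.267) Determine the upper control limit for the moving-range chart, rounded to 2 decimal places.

5.93

Moving ranges: 1.44, 1.07, 1.70, 4.08, 3.03, 0.87, 0.59, 0.15, 1.75, 3.01, 3.06, 0.98, 1.89, 1.78; M̄R̄ = 25.4000 / 14 = 1.8143
UCL_MR = D₄·M̄R̄ = 3.267 × 1.8143 = 5.9273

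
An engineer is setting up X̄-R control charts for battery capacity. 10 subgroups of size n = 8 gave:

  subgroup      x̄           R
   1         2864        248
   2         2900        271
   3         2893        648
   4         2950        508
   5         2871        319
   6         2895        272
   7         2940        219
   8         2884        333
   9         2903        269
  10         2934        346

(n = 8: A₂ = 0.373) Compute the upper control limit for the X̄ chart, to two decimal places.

X̄̄ = (2864 + 2900 + 2893 + 2950 + 2871 + 2895 + 2940 + 2884 + 2903 + 2934) / 10 = 29034.0000 / 10 = 2903.4000
R̄ = (248 + 271 + 648 + 508 + 319 + 272 + 219 + 333 + 269 + 346) / 10 = 3433.0000 / 10 = 343.3000
UCL = X̄̄ + A₂·R̄ = 2903.4000 + 0.373 × 343.3000 = 3031.4509

3031.45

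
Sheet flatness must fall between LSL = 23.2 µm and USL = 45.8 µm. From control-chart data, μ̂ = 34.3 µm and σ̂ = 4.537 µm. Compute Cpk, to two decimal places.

Cpu = (USL − μ̂) / (3σ̂) = (45.8 − 34.3) / (3 × 4.537) = 0.8449; Cpl = (μ̂ − LSL) / (3σ̂) = (34.3 − 23.2) / (3 × 4.537) = 0.8155; Cpk = min(Cpu, Cpl) = 0.8155

0.82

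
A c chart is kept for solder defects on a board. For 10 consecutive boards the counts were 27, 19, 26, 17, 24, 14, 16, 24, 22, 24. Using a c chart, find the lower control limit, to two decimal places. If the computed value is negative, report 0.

7.45

c̄ = (27 + 19 + 26 + 17 + 24 + 14 + 16 + 24 + 22 + 24) / 10 = 213 / 10 = 21.3000
LCL = c̄ − 3√c̄ = 21.3000 − 3 × 4.6152 = 7.4544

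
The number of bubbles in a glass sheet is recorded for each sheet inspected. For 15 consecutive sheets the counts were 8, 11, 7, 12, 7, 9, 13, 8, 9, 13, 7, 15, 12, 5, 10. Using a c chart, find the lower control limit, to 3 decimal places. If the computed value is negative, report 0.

0.374

c̄ = (8 + 11 + 7 + 12 + 7 + 9 + 13 + 8 + 9 + 13 + 7 + 15 + 12 + 5 + 10) / 15 = 146 / 15 = 9.7333
LCL = c̄ − 3√c̄ = 9.7333 − 3 × 3.1198 = 0.3738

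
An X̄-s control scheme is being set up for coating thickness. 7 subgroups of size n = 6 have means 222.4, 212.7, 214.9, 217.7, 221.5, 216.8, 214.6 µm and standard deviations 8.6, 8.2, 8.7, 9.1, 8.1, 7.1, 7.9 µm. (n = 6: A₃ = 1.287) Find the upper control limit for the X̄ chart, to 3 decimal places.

X̄̄ = (222.4 + 212.7 + 214.9 + 217.7 + 221.5 + 216.8 + 214.6) / 7 = 217.2286
s̄ = (8.6 + 8.2 + 8.7 + 9.1 + 8.1 + 7.1 + 7.9) / 7 = 8.2429
UCL = X̄̄ + A₃·s̄ = 217.2286 + 1.287 × 8.2429 = 227.8371

227.837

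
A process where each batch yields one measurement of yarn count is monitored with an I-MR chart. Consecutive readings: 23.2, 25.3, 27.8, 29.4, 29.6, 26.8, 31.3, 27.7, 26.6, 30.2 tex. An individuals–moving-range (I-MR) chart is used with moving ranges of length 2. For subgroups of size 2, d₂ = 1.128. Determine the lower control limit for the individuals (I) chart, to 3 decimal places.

X̄ = (23.2 + 25.3 + 27.8 + 29.4 + 29.6 + 26.8 + 31.3 + 27.7 + 26.6 + 30.2) / 10 = 27.7900
Moving ranges: 2.1, 2.5, 1.6, 0.2, 2.8, 4.5, 3.6, 1.1, 3.6; M̄R̄ = 22.0000 / 9 = 2.4444
LCL = X̄ − 3·M̄R̄/d₂ = 27.7900 − 3 × 2.4444 / 1.128 = 21.2888

21.289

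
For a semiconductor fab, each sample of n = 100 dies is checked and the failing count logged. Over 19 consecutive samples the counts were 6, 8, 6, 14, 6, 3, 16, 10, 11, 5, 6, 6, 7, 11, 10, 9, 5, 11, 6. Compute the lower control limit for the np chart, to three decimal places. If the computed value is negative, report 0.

p̄ = Σdᵢ / (k·n) = 156 / (19 × 100) = 0.08211
LCL = np̄ − 3·√(np̄(1−p̄)) = 8.2105 − 3 × 2.7453 = -0.0252 → 0 (negative, so LCL = 0)

0.000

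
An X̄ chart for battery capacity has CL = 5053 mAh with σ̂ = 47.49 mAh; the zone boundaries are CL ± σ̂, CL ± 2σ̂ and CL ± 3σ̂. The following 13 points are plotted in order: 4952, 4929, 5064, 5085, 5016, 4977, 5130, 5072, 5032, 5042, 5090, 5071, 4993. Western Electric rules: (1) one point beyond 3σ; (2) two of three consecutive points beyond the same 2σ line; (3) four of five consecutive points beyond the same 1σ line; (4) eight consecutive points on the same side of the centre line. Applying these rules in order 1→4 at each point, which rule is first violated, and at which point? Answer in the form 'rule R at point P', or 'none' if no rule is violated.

Zone of each point (C = within 1σ̂, B = 1σ̂–2σ̂, A = 2σ̂–3σ̂, * = beyond 3σ̂; sign = side of CL): 1:-A, 2:-A, 3:+C, 4:+C, 5:-C, 6:-B, 7:+B, 8:+C, 9:-C, 10:-C, 11:+C, 12:+C, 13:-B
Rule 2 (two of three consecutive points beyond the same 2σ limit) is satisfied at point 2.

rule 2 at point 2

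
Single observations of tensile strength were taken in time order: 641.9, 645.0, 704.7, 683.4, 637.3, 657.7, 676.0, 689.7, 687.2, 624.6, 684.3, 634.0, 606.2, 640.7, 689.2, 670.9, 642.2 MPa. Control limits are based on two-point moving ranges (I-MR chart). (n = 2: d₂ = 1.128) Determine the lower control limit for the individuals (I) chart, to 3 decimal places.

574.018

X̄ = (641.9 + 645.0 + 704.7 + 683.4 + 637.3 + 657.7 + 676.0 + 689.7 + 687.2 + 624.6 + 684.3 + 634.0 + 606.2 + 640.7 + 689.2 + 670.9 + 642.2) / 17 = 659.7059
Moving ranges: 3.1, 59.7, 21.3, 46.1, 20.4, 18.3, 13.7, 2.5, 62.6, 59.7, 50.3, 27.8, 34.5, 48.5, 18.3, 28.7; M̄R̄ = 515.5000 / 16 = 32.2188
LCL = X̄ − 3·M̄R̄/d₂ = 659.7059 − 3 × 32.2188 / 1.128 = 574.0177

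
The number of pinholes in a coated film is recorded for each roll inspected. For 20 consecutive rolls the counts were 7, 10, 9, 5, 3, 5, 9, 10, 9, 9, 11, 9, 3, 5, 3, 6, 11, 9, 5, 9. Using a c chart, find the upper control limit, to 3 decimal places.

15.483

c̄ = (7 + 10 + 9 + 5 + 3 + 5 + 9 + 10 + 9 + 9 + 11 + 9 + 3 + 5 + 3 + 6 + 11 + 9 + 5 + 9) / 20 = 147 / 20 = 7.3500
UCL = c̄ + 3√c̄ = 7.3500 + 3 × √7.3500 = 7.3500 + 3 × 2.7111 = 15.4833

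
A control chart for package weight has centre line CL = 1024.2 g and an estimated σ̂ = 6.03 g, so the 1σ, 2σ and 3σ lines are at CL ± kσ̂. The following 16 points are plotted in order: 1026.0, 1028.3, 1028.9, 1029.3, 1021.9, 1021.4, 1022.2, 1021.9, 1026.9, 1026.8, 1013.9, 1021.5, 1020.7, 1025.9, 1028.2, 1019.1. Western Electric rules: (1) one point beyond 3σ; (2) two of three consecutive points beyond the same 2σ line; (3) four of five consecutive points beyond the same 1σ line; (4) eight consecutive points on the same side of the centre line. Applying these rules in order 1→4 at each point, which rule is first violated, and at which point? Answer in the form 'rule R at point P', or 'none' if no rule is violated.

none

Zone of each point (C = within 1σ̂, B = 1σ̂–2σ̂, A = 2σ̂–3σ̂, * = beyond 3σ̂; sign = side of CL): 1:+C, 2:+C, 3:+C, 4:+C, 5:-C, 6:-C, 7:-C, 8:-C, 9:+C, 10:+C, 11:-B, 12:-C, 13:-C, 14:+C, 15:+C, 16:-C
No rule fires across all 16 points.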